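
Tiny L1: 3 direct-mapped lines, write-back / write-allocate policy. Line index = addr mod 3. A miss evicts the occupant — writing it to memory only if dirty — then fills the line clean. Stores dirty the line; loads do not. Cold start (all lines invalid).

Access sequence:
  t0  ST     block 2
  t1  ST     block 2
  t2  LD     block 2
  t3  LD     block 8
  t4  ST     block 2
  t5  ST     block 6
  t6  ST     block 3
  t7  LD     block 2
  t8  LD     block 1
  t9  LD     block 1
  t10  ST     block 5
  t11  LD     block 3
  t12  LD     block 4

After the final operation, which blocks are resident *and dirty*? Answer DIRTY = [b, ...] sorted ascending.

0: W B2 → L2 miss [D]
1: W B2 → L2 hit [D]
2: R B2 → L2 hit [D]
3: R B8 → L2 miss wb→B2 [-]
4: W B2 → L2 miss [D]
5: W B6 → L0 miss [D]
6: W B3 → L0 miss wb→B6 [D]
7: R B2 → L2 hit [D]
8: R B1 → L1 miss [-]
9: R B1 → L1 hit [-]
10: W B5 → L2 miss wb→B2 [D]
11: R B3 → L0 hit [D]
12: R B4 → L1 miss [-]

DIRTY = [3, 5]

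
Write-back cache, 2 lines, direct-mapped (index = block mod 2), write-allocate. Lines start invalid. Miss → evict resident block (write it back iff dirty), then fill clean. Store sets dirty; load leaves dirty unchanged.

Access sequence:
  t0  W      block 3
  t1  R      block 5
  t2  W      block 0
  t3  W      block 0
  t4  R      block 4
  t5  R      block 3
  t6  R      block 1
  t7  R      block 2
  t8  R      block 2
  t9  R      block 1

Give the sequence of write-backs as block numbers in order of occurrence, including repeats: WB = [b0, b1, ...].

WB = [3, 0]

0: W B3 → L1 miss [D]
1: R B5 → L1 miss wb→B3 [-]
2: W B0 → L0 miss [D]
3: W B0 → L0 hit [D]
4: R B4 → L0 miss wb→B0 [-]
5: R B3 → L1 miss [-]
6: R B1 → L1 miss [-]
7: R B2 → L0 miss [-]
8: R B2 → L0 hit [-]
9: R B1 → L1 hit [-]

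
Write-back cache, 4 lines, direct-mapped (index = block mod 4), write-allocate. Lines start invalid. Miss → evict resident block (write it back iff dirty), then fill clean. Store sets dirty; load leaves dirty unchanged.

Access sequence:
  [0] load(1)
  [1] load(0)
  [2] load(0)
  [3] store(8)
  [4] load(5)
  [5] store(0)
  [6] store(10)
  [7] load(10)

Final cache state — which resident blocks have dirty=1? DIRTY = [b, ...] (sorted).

  0 | R B1 → L1 miss [-]
  1 | R B0 → L0 miss [-]
  2 | R B0 → L0 hit [-]
  3 | W B8 → L0 miss [D]
  4 | R B5 → L1 miss [-]
  5 | W B0 → L0 miss wb→B8 [D]
  6 | W B10 → L2 miss [D]
  7 | R B10 → L2 hit [D]

DIRTY = [0, 10]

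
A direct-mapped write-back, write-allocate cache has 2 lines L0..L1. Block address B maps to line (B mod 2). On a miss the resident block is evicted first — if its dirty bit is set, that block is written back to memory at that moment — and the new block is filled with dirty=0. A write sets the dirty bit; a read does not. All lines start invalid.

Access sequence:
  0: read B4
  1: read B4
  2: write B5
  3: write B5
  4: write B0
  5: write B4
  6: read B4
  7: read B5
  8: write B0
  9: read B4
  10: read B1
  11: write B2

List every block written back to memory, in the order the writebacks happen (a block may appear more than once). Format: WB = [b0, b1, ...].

0: R B4 -> L0 miss  d=-]
1: R B4 -> L0 hit  d=-]
2: W B5 -> L1 miss  d=D]
3: W B5 -> L1 hit  d=D]
4: W B0 -> L0 miss  d=D]
5: W B4 -> L0 miss wb->B0  d=D]
6: R B4 -> L0 hit  d=D]
7: R B5 -> L1 hit  d=D]
8: W B0 -> L0 miss wb->B4  d=D]
9: R B4 -> L0 miss wb->B0  d=-]
10: R B1 -> L1 miss wb->B5  d=-]
11: W B2 -> L0 miss  d=D]

WB = [0, 4, 0, 5]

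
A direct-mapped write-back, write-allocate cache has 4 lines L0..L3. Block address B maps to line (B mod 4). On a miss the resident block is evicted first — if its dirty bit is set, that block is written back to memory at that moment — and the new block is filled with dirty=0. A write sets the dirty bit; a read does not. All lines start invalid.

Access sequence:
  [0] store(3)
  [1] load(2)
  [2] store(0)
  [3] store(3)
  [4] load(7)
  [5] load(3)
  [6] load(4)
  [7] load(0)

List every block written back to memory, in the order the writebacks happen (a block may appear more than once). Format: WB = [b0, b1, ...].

WB = [3, 0]

0: W B3 → L3 miss [D]
1: R B2 → L2 miss [-]
2: W B0 → L0 miss [D]
3: W B3 → L3 hit [D]
4: R B7 → L3 miss wb→B3 [-]
5: R B3 → L3 miss [-]
6: R B4 → L0 miss wb→B0 [-]
7: R B0 → L0 miss [-]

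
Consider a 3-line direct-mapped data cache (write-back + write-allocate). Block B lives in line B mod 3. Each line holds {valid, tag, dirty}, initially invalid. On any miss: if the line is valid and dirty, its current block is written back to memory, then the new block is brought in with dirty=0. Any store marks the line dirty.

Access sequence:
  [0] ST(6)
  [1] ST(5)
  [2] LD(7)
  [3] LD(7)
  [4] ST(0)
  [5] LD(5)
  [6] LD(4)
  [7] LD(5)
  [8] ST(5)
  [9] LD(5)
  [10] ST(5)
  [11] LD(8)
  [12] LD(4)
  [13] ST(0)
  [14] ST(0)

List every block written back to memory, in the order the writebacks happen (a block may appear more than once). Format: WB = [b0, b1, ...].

WB = [6, 5]

0: W B6 -> L0 miss  d=D]
1: W B5 -> L2 miss  d=D]
2: R B7 -> L1 miss  d=-]
3: R B7 -> L1 hit  d=-]
4: W B0 -> L0 miss wb->B6  d=D]
5: R B5 -> L2 hit  d=D]
6: R B4 -> L1 miss  d=-]
7: R B5 -> L2 hit  d=D]
8: W B5 -> L2 hit  d=D]
9: R B5 -> L2 hit  d=D]
10: W B5 -> L2 hit  d=D]
11: R B8 -> L2 miss wb->B5  d=-]
12: R B4 -> L1 hit  d=-]
13: W B0 -> L0 hit  d=D]
14: W B0 -> L0 hit  d=D]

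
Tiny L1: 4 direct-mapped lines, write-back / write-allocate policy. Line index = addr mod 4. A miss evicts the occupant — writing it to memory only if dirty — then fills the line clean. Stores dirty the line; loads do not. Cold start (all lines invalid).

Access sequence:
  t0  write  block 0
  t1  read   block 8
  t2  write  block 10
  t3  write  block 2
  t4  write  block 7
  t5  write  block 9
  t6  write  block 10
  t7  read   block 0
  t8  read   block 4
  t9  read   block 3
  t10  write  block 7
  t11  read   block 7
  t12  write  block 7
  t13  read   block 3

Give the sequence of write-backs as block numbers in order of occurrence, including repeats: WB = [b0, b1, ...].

WB = [0, 10, 2, 7, 7]

  0 | W B0 → L0 miss [D]
  1 | R B8 → L0 miss wb→B0 [-]
  2 | W B10 → L2 miss [D]
  3 | W B2 → L2 miss wb→B10 [D]
  4 | W B7 → L3 miss [D]
  5 | W B9 → L1 miss [D]
  6 | W B10 → L2 miss wb→B2 [D]
  7 | R B0 → L0 miss [-]
  8 | R B4 → L0 miss [-]
  9 | R B3 → L3 miss wb→B7 [-]
  10 | W B7 → L3 miss [D]
  11 | R B7 → L3 hit [D]
  12 | W B7 → L3 hit [D]
  13 | R B3 → L3 miss wb→B7 [-]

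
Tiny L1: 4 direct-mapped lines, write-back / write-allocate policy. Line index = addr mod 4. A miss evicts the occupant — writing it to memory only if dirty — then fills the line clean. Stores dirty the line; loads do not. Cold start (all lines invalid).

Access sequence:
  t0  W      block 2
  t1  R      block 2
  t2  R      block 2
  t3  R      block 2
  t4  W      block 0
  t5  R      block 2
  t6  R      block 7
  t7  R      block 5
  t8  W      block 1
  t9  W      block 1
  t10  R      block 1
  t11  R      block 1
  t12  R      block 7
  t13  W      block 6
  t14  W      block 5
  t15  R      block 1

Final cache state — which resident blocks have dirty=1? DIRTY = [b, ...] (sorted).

DIRTY = [0, 6]

0: W B2 → L2 miss [D]
1: R B2 → L2 hit [D]
2: R B2 → L2 hit [D]
3: R B2 → L2 hit [D]
4: W B0 → L0 miss [D]
5: R B2 → L2 hit [D]
6: R B7 → L3 miss [-]
7: R B5 → L1 miss [-]
8: W B1 → L1 miss [D]
9: W B1 → L1 hit [D]
10: R B1 → L1 hit [D]
11: R B1 → L1 hit [D]
12: R B7 → L3 hit [-]
13: W B6 → L2 miss wb→B2 [D]
14: W B5 → L1 miss wb→B1 [D]
15: R B1 → L1 miss wb→B5 [-]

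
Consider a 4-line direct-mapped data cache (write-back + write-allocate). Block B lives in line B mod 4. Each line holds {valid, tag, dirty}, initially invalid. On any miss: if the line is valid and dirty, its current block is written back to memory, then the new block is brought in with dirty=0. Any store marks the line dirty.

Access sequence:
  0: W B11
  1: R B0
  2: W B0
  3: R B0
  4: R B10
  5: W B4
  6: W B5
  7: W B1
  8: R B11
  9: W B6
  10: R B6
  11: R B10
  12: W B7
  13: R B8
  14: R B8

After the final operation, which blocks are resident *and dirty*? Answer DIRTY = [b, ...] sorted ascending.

0: W B11 → L3 miss [D]
1: R B0 → L0 miss [-]
2: W B0 → L0 hit [D]
3: R B0 → L0 hit [D]
4: R B10 → L2 miss [-]
5: W B4 → L0 miss wb→B0 [D]
6: W B5 → L1 miss [D]
7: W B1 → L1 miss wb→B5 [D]
8: R B11 → L3 hit [D]
9: W B6 → L2 miss [D]
10: R B6 → L2 hit [D]
11: R B10 → L2 miss wb→B6 [-]
12: W B7 → L3 miss wb→B11 [D]
13: R B8 → L0 miss wb→B4 [-]
14: R B8 → L0 hit [-]

DIRTY = [1, 7]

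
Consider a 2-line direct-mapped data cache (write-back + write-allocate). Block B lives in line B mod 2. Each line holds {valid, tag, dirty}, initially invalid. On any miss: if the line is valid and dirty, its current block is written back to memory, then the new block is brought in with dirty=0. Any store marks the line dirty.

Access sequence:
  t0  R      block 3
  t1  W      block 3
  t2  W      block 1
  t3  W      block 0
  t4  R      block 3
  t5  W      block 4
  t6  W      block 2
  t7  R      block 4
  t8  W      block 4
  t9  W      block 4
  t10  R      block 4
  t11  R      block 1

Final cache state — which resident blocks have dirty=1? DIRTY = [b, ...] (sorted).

0: R B3 -> L1 miss  d=-]
1: W B3 -> L1 hit  d=D]
2: W B1 -> L1 miss wb->B3  d=D]
3: W B0 -> L0 miss  d=D]
4: R B3 -> L1 miss wb->B1  d=-]
5: W B4 -> L0 miss wb->B0  d=D]
6: W B2 -> L0 miss wb->B4  d=D]
7: R B4 -> L0 miss wb->B2  d=-]
8: W B4 -> L0 hit  d=D]
9: W B4 -> L0 hit  d=D]
10: R B4 -> L0 hit  d=D]
11: R B1 -> L1 miss  d=-]

DIRTY = [4]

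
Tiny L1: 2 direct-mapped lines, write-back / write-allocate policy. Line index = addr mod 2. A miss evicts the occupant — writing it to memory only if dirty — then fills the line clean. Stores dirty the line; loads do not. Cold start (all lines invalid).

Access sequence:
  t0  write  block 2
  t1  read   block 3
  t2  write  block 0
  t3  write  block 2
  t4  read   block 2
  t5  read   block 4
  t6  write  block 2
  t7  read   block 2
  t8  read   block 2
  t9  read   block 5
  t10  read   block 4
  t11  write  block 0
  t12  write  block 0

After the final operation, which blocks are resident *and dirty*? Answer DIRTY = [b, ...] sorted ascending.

DIRTY = [0]

0: W B2 → L0 miss [D]
1: R B3 → L1 miss [-]
2: W B0 → L0 miss wb→B2 [D]
3: W B2 → L0 miss wb→B0 [D]
4: R B2 → L0 hit [D]
5: R B4 → L0 miss wb→B2 [-]
6: W B2 → L0 miss [D]
7: R B2 → L0 hit [D]
8: R B2 → L0 hit [D]
9: R B5 → L1 miss [-]
10: R B4 → L0 miss wb→B2 [-]
11: W B0 → L0 miss [D]
12: W B0 → L0 hit [D]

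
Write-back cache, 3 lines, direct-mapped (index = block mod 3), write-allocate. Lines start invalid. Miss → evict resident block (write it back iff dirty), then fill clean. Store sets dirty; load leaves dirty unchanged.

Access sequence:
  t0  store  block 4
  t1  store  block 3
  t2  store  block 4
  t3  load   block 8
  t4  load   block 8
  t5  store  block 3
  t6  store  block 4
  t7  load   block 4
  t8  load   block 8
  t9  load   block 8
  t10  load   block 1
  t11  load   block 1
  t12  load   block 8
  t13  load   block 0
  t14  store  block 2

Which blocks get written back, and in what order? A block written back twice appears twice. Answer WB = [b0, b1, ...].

0: W B4 -> L1 miss  d=D]
1: W B3 -> L0 miss  d=D]
2: W B4 -> L1 hit  d=D]
3: R B8 -> L2 miss  d=-]
4: R B8 -> L2 hit  d=-]
5: W B3 -> L0 hit  d=D]
6: W B4 -> L1 hit  d=D]
7: R B4 -> L1 hit  d=D]
8: R B8 -> L2 hit  d=-]
9: R B8 -> L2 hit  d=-]
10: R B1 -> L1 miss wb->B4  d=-]
11: R B1 -> L1 hit  d=-]
12: R B8 -> L2 hit  d=-]
13: R B0 -> L0 miss wb->B3  d=-]
14: W B2 -> L2 miss  d=D]

WB = [4, 3]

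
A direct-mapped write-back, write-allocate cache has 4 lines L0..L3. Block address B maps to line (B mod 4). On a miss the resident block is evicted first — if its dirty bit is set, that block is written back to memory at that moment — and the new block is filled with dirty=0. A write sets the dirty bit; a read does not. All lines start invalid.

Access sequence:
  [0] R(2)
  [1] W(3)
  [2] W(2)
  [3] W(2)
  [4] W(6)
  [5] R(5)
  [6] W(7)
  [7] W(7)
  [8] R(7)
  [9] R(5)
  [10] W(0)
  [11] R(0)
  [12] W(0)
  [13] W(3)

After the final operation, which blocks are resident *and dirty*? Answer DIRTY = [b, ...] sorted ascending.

0: R B2 -> L2 miss  d=-]
1: W B3 -> L3 miss  d=D]
2: W B2 -> L2 hit  d=D]
3: W B2 -> L2 hit  d=D]
4: W B6 -> L2 miss wb->B2  d=D]
5: R B5 -> L1 miss  d=-]
6: W B7 -> L3 miss wb->B3  d=D]
7: W B7 -> L3 hit  d=D]
8: R B7 -> L3 hit  d=D]
9: R B5 -> L1 hit  d=-]
10: W B0 -> L0 miss  d=D]
11: R B0 -> L0 hit  d=D]
12: W B0 -> L0 hit  d=D]
13: W B3 -> L3 miss wb->B7  d=D]

DIRTY = [0, 3, 6]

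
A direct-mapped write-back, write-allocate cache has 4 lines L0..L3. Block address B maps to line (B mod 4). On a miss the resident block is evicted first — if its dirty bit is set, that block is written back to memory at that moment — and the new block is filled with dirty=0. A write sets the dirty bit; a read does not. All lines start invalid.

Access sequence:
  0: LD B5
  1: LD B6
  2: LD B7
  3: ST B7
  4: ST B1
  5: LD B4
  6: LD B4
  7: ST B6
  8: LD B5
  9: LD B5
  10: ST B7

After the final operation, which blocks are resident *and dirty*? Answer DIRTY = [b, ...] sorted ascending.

  0 | R B5 → L1 miss [-]
  1 | R B6 → L2 miss [-]
  2 | R B7 → L3 miss [-]
  3 | W B7 → L3 hit [D]
  4 | W B1 → L1 miss [D]
  5 | R B4 → L0 miss [-]
  6 | R B4 → L0 hit [-]
  7 | W B6 → L2 hit [D]
  8 | R B5 → L1 miss wb→B1 [-]
  9 | R B5 → L1 hit [-]
  10 | W B7 → L3 hit [D]

DIRTY = [6, 7]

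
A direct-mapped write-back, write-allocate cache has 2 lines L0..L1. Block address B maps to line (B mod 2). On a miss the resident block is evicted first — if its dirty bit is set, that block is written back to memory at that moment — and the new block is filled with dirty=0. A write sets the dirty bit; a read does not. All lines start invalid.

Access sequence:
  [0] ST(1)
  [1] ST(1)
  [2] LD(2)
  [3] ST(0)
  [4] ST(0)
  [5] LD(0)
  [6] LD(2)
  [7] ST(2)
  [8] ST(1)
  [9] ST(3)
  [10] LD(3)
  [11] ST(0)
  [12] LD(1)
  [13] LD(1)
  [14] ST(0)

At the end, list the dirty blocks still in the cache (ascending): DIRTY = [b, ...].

DIRTY = [0]

0: W B1 → L1 miss [D]
1: W B1 → L1 hit [D]
2: R B2 → L0 miss [-]
3: W B0 → L0 miss [D]
4: W B0 → L0 hit [D]
5: R B0 → L0 hit [D]
6: R B2 → L0 miss wb→B0 [-]
7: W B2 → L0 hit [D]
8: W B1 → L1 hit [D]
9: W B3 → L1 miss wb→B1 [D]
10: R B3 → L1 hit [D]
11: W B0 → L0 miss wb→B2 [D]
12: R B1 → L1 miss wb→B3 [-]
13: R B1 → L1 hit [-]
14: W B0 → L0 hit [D]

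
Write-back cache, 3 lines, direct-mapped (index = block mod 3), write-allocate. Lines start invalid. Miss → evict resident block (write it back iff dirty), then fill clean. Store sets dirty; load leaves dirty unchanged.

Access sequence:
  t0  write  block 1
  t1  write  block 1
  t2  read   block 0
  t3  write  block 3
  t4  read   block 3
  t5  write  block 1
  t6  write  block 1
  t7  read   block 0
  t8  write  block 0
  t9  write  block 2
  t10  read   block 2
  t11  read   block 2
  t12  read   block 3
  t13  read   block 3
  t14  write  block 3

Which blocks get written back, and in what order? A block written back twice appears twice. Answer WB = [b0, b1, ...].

WB = [3, 0]

0: W B1 → L1 miss [D]
1: W B1 → L1 hit [D]
2: R B0 → L0 miss [-]
3: W B3 → L0 miss [D]
4: R B3 → L0 hit [D]
5: W B1 → L1 hit [D]
6: W B1 → L1 hit [D]
7: R B0 → L0 miss wb→B3 [-]
8: W B0 → L0 hit [D]
9: W B2 → L2 miss [D]
10: R B2 → L2 hit [D]
11: R B2 → L2 hit [D]
12: R B3 → L0 miss wb→B0 [-]
13: R B3 → L0 hit [-]
14: W B3 → L0 hit [D]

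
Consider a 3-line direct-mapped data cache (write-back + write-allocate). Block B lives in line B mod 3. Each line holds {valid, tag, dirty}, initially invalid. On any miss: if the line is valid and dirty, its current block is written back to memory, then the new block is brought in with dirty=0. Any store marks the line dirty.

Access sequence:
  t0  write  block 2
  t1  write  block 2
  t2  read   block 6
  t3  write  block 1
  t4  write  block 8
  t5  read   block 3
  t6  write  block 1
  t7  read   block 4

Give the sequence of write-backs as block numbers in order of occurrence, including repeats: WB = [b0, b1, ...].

WB = [2, 1]

0: W B2 -> L2 miss  d=D]
1: W B2 -> L2 hit  d=D]
2: R B6 -> L0 miss  d=-]
3: W B1 -> L1 miss  d=D]
4: W B8 -> L2 miss wb->B2  d=D]
5: R B3 -> L0 miss  d=-]
6: W B1 -> L1 hit  d=D]
7: R B4 -> L1 miss wb->B1  d=-]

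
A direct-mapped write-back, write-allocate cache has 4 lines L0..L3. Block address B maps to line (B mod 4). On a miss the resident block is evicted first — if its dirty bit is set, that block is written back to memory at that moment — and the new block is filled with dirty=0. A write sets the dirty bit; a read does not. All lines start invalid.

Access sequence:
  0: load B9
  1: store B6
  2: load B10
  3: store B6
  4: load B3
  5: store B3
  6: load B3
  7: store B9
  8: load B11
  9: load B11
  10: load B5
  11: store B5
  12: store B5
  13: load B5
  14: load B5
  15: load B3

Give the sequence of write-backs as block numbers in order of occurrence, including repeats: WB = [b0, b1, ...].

0: R B9 -> L1 miss  d=-]
1: W B6 -> L2 miss  d=D]
2: R B10 -> L2 miss wb->B6  d=-]
3: W B6 -> L2 miss  d=D]
4: R B3 -> L3 miss  d=-]
5: W B3 -> L3 hit  d=D]
6: R B3 -> L3 hit  d=D]
7: W B9 -> L1 hit  d=D]
8: R B11 -> L3 miss wb->B3  d=-]
9: R B11 -> L3 hit  d=-]
10: R B5 -> L1 miss wb->B9  d=-]
11: W B5 -> L1 hit  d=D]
12: W B5 -> L1 hit  d=D]
13: R B5 -> L1 hit  d=D]
14: R B5 -> L1 hit  d=D]
15: R B3 -> L3 miss  d=-]

WB = [6, 3, 9]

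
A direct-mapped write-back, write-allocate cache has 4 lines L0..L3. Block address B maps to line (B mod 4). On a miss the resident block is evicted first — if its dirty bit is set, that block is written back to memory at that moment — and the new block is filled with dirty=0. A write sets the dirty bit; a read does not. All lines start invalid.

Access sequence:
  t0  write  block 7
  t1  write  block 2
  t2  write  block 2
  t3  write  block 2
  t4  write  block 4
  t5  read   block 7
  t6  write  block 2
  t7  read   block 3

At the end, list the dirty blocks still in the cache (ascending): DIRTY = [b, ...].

0: W B7 -> L3 miss  d=D]
1: W B2 -> L2 miss  d=D]
2: W B2 -> L2 hit  d=D]
3: W B2 -> L2 hit  d=D]
4: W B4 -> L0 miss  d=D]
5: R B7 -> L3 hit  d=D]
6: W B2 -> L2 hit  d=D]
7: R B3 -> L3 miss wb->B7  d=-]

DIRTY = [2, 4]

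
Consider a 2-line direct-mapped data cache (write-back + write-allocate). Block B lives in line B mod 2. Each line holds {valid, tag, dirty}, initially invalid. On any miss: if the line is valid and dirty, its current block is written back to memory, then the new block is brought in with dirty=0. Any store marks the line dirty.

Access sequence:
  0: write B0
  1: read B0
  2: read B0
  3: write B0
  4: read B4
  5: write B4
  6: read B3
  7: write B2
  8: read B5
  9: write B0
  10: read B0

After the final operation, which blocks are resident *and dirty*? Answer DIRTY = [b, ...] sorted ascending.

0: W B0 → L0 miss [D]
1: R B0 → L0 hit [D]
2: R B0 → L0 hit [D]
3: W B0 → L0 hit [D]
4: R B4 → L0 miss wb→B0 [-]
5: W B4 → L0 hit [D]
6: R B3 → L1 miss [-]
7: W B2 → L0 miss wb→B4 [D]
8: R B5 → L1 miss [-]
9: W B0 → L0 miss wb→B2 [D]
10: R B0 → L0 hit [D]

DIRTY = [0]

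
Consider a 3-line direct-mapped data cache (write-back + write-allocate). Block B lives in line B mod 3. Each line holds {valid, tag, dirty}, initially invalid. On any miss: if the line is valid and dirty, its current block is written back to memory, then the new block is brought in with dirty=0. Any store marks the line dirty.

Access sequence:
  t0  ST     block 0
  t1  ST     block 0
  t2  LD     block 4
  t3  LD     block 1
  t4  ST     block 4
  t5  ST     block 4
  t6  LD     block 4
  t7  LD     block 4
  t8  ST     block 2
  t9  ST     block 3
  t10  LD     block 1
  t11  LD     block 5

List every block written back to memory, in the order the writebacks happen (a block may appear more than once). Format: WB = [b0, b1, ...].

  0 | W B0 → L0 miss [D]
  1 | W B0 → L0 hit [D]
  2 | R B4 → L1 miss [-]
  3 | R B1 → L1 miss [-]
  4 | W B4 → L1 miss [D]
  5 | W B4 → L1 hit [D]
  6 | R B4 → L1 hit [D]
  7 | R B4 → L1 hit [D]
  8 | W B2 → L2 miss [D]
  9 | W B3 → L0 miss wb→B0 [D]
  10 | R B1 → L1 miss wb→B4 [-]
  11 | R B5 → L2 miss wb→B2 [-]

WB = [0, 4, 2]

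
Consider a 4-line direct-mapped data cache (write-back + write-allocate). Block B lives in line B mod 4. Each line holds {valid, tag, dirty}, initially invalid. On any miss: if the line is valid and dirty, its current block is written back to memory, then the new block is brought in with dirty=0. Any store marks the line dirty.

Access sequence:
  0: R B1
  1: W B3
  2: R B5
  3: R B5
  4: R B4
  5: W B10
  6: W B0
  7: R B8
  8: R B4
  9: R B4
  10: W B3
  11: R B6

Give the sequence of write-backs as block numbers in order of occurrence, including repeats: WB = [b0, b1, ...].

  0 | R B1 → L1 miss [-]
  1 | W B3 → L3 miss [D]
  2 | R B5 → L1 miss [-]
  3 | R B5 → L1 hit [-]
  4 | R B4 → L0 miss [-]
  5 | W B10 → L2 miss [D]
  6 | W B0 → L0 miss [D]
  7 | R B8 → L0 miss wb→B0 [-]
  8 | R B4 → L0 miss [-]
  9 | R B4 → L0 hit [-]
  10 | W B3 → L3 hit [D]
  11 | R B6 → L2 miss wb→B10 [-]

WB = [0, 10]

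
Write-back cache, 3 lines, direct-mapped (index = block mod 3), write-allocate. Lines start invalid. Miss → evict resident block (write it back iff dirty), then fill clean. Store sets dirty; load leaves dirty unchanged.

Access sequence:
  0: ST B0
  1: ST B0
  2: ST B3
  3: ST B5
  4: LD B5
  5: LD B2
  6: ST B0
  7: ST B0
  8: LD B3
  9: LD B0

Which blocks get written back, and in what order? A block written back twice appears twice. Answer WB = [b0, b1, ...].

0: W B0 → L0 miss [D]
1: W B0 → L0 hit [D]
2: W B3 → L0 miss wb→B0 [D]
3: W B5 → L2 miss [D]
4: R B5 → L2 hit [D]
5: R B2 → L2 miss wb→B5 [-]
6: W B0 → L0 miss wb→B3 [D]
7: W B0 → L0 hit [D]
8: R B3 → L0 miss wb→B0 [-]
9: R B0 → L0 miss [-]

WB = [0, 5, 3, 0]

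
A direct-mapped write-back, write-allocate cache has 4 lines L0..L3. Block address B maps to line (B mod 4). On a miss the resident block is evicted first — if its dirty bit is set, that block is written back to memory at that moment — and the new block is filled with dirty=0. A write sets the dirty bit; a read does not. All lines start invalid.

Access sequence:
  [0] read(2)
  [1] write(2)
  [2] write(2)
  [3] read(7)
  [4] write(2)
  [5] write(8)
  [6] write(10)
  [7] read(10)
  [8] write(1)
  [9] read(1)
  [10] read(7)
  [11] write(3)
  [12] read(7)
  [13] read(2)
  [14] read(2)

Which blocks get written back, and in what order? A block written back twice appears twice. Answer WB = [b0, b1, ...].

WB = [2, 3, 10]

0: R B2 -> L2 miss  d=-]
1: W B2 -> L2 hit  d=D]
2: W B2 -> L2 hit  d=D]
3: R B7 -> L3 miss  d=-]
4: W B2 -> L2 hit  d=D]
5: W B8 -> L0 miss  d=D]
6: W B10 -> L2 miss wb->B2  d=D]
7: R B10 -> L2 hit  d=D]
8: W B1 -> L1 miss  d=D]
9: R B1 -> L1 hit  d=D]
10: R B7 -> L3 hit  d=-]
11: W B3 -> L3 miss  d=D]
12: R B7 -> L3 miss wb->B3  d=-]
13: R B2 -> L2 miss wb->B10  d=-]
14: R B2 -> L2 hit  d=-]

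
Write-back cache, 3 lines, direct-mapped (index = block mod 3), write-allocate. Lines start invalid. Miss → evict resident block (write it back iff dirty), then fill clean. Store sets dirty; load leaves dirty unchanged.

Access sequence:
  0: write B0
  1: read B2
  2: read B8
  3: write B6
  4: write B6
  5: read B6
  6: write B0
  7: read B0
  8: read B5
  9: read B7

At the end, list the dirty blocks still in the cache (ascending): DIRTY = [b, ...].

0: W B0 -> L0 miss  d=D]
1: R B2 -> L2 miss  d=-]
2: R B8 -> L2 miss  d=-]
3: W B6 -> L0 miss wb->B0  d=D]
4: W B6 -> L0 hit  d=D]
5: R B6 -> L0 hit  d=D]
6: W B0 -> L0 miss wb->B6  d=D]
7: R B0 -> L0 hit  d=D]
8: R B5 -> L2 miss  d=-]
9: R B7 -> L1 miss  d=-]

DIRTY = [0]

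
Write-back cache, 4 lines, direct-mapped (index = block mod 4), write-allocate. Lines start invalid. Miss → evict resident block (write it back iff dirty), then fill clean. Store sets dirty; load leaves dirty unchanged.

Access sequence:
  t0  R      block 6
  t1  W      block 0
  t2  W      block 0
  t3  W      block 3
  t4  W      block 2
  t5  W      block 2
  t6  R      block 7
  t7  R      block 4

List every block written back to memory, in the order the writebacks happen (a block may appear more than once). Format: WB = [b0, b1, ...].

  0 | R B6 → L2 miss [-]
  1 | W B0 → L0 miss [D]
  2 | W B0 → L0 hit [D]
  3 | W B3 → L3 miss [D]
  4 | W B2 → L2 miss [D]
  5 | W B2 → L2 hit [D]
  6 | R B7 → L3 miss wb→B3 [-]
  7 | R B4 → L0 miss wb→B0 [-]

WB = [3, 0]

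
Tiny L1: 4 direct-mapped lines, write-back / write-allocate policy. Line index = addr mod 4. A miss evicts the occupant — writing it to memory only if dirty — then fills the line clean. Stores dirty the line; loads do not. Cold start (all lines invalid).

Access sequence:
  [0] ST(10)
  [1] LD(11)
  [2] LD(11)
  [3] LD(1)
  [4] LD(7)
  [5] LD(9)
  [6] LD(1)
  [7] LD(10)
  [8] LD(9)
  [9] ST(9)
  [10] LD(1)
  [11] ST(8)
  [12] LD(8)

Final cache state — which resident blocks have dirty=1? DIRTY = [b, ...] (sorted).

DIRTY = [8, 10]

0: W B10 -> L2 miss  d=D]
1: R B11 -> L3 miss  d=-]
2: R B11 -> L3 hit  d=-]
3: R B1 -> L1 miss  d=-]
4: R B7 -> L3 miss  d=-]
5: R B9 -> L1 miss  d=-]
6: R B1 -> L1 miss  d=-]
7: R B10 -> L2 hit  d=D]
8: R B9 -> L1 miss  d=-]
9: W B9 -> L1 hit  d=D]
10: R B1 -> L1 miss wb->B9  d=-]
11: W B8 -> L0 miss  d=D]
12: R B8 -> L0 hit  d=D]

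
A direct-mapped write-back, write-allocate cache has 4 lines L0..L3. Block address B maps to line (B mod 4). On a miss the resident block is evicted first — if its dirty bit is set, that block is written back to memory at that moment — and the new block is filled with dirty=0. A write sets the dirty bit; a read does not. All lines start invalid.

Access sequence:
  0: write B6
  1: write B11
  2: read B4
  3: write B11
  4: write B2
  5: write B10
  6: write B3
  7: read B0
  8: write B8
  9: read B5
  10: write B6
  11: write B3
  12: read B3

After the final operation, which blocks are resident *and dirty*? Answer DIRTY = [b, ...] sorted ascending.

0: W B6 -> L2 miss  d=D]
1: W B11 -> L3 miss  d=D]
2: R B4 -> L0 miss  d=-]
3: W B11 -> L3 hit  d=D]
4: W B2 -> L2 miss wb->B6  d=D]
5: W B10 -> L2 miss wb->B2  d=D]
6: W B3 -> L3 miss wb->B11  d=D]
7: R B0 -> L0 miss  d=-]
8: W B8 -> L0 miss  d=D]
9: R B5 -> L1 miss  d=-]
10: W B6 -> L2 miss wb->B10  d=D]
11: W B3 -> L3 hit  d=D]
12: R B3 -> L3 hit  d=D]

DIRTY = [3, 6, 8]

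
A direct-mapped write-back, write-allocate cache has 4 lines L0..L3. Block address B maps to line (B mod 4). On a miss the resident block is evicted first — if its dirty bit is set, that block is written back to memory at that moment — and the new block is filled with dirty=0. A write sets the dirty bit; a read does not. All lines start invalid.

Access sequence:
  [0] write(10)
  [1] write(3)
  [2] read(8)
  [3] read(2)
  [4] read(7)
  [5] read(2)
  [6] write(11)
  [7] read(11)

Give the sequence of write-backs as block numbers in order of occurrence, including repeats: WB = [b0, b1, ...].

WB = [10, 3]

0: W B10 -> L2 miss  d=D]
1: W B3 -> L3 miss  d=D]
2: R B8 -> L0 miss  d=-]
3: R B2 -> L2 miss wb->B10  d=-]
4: R B7 -> L3 miss wb->B3  d=-]
5: R B2 -> L2 hit  d=-]
6: W B11 -> L3 miss  d=D]
7: R B11 -> L3 hit  d=D]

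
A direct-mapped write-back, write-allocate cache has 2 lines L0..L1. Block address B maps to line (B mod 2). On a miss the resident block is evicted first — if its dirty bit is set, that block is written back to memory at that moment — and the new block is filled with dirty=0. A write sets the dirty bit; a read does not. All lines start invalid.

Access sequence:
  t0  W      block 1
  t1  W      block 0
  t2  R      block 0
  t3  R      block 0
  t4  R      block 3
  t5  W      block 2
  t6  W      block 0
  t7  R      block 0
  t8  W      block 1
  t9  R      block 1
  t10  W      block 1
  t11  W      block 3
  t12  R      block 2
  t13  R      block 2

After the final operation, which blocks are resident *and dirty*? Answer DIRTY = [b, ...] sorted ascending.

0: W B1 -> L1 miss  d=D]
1: W B0 -> L0 miss  d=D]
2: R B0 -> L0 hit  d=D]
3: R B0 -> L0 hit  d=D]
4: R B3 -> L1 miss wb->B1  d=-]
5: W B2 -> L0 miss wb->B0  d=D]
6: W B0 -> L0 miss wb->B2  d=D]
7: R B0 -> L0 hit  d=D]
8: W B1 -> L1 miss  d=D]
9: R B1 -> L1 hit  d=D]
10: W B1 -> L1 hit  d=D]
11: W B3 -> L1 miss wb->B1  d=D]
12: R B2 -> L0 miss wb->B0  d=-]
13: R B2 -> L0 hit  d=-]

DIRTY = [3]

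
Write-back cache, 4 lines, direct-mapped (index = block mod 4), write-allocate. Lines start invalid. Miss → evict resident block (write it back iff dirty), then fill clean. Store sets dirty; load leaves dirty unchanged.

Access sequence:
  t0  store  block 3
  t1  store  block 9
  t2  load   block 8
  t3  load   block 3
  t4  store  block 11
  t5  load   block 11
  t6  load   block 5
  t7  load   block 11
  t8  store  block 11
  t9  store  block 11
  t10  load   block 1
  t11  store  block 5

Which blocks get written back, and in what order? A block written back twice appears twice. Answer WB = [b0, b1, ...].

WB = [3, 9]

0: W B3 → L3 miss [D]
1: W B9 → L1 miss [D]
2: R B8 → L0 miss [-]
3: R B3 → L3 hit [D]
4: W B11 → L3 miss wb→B3 [D]
5: R B11 → L3 hit [D]
6: R B5 → L1 miss wb→B9 [-]
7: R B11 → L3 hit [D]
8: W B11 → L3 hit [D]
9: W B11 → L3 hit [D]
10: R B1 → L1 miss [-]
11: W B5 → L1 miss [D]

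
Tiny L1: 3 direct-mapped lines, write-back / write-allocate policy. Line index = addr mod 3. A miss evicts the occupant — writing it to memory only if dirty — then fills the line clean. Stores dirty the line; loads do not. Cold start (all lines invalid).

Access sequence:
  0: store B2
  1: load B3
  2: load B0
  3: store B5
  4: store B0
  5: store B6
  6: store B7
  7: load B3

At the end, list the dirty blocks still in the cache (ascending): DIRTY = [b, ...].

0: W B2 → L2 miss [D]
1: R B3 → L0 miss [-]
2: R B0 → L0 miss [-]
3: W B5 → L2 miss wb→B2 [D]
4: W B0 → L0 hit [D]
5: W B6 → L0 miss wb→B0 [D]
6: W B7 → L1 miss [D]
7: R B3 → L0 miss wb→B6 [-]

DIRTY = [5, 7]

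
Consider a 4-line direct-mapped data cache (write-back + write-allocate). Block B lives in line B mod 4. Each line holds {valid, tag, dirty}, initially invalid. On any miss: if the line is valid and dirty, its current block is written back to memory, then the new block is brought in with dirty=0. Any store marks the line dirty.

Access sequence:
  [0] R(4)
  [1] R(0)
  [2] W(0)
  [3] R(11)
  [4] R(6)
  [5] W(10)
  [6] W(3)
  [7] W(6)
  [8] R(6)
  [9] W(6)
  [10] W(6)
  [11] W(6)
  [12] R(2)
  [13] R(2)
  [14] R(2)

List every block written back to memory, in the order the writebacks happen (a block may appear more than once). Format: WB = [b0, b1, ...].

WB = [10, 6]

  0 | R B4 → L0 miss [-]
  1 | R B0 → L0 miss [-]
  2 | W B0 → L0 hit [D]
  3 | R B11 → L3 miss [-]
  4 | R B6 → L2 miss [-]
  5 | W B10 → L2 miss [D]
  6 | W B3 → L3 miss [D]
  7 | W B6 → L2 miss wb→B10 [D]
  8 | R B6 → L2 hit [D]
  9 | W B6 → L2 hit [D]
  10 | W B6 → L2 hit [D]
  11 | W B6 → L2 hit [D]
  12 | R B2 → L2 miss wb→B6 [-]
  13 | R B2 → L2 hit [-]
  14 | R B2 → L2 hit [-]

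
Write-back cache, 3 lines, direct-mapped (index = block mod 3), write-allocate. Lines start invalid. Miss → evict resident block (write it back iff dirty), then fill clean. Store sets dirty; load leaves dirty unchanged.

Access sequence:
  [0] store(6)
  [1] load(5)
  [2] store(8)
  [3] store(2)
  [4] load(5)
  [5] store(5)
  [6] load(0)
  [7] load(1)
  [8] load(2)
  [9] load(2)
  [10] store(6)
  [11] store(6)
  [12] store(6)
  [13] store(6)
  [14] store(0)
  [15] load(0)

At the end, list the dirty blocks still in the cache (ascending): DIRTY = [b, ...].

  0 | W B6 → L0 miss [D]
  1 | R B5 → L2 miss [-]
  2 | W B8 → L2 miss [D]
  3 | W B2 → L2 miss wb→B8 [D]
  4 | R B5 → L2 miss wb→B2 [-]
  5 | W B5 → L2 hit [D]
  6 | R B0 → L0 miss wb→B6 [-]
  7 | R B1 → L1 miss [-]
  8 | R B2 → L2 miss wb→B5 [-]
  9 | R B2 → L2 hit [-]
  10 | W B6 → L0 miss [D]
  11 | W B6 → L0 hit [D]
  12 | W B6 → L0 hit [D]
  13 | W B6 → L0 hit [D]
  14 | W B0 → L0 miss wb→B6 [D]
  15 | R B0 → L0 hit [D]

DIRTY = [0]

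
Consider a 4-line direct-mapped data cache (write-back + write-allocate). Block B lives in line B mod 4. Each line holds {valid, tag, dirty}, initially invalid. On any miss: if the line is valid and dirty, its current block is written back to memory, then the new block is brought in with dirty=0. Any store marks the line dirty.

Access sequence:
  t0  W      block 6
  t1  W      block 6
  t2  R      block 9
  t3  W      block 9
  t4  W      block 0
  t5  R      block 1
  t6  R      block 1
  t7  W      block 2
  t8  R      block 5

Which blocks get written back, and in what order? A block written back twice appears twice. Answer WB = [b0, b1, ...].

  0 | W B6 → L2 miss [D]
  1 | W B6 → L2 hit [D]
  2 | R B9 → L1 miss [-]
  3 | W B9 → L1 hit [D]
  4 | W B0 → L0 miss [D]
  5 | R B1 → L1 miss wb→B9 [-]
  6 | R B1 → L1 hit [-]
  7 | W B2 → L2 miss wb→B6 [D]
  8 | R B5 → L1 miss [-]

WB = [9, 6]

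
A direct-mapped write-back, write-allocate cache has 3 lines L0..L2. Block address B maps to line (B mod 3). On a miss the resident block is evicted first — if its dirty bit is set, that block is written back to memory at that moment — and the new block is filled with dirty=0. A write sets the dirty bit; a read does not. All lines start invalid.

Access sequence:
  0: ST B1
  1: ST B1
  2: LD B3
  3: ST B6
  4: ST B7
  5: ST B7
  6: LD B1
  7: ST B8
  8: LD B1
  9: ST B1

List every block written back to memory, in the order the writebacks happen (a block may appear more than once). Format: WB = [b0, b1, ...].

WB = [1, 7]

0: W B1 -> L1 miss  d=D]
1: W B1 -> L1 hit  d=D]
2: R B3 -> L0 miss  d=-]
3: W B6 -> L0 miss  d=D]
4: W B7 -> L1 miss wb->B1  d=D]
5: W B7 -> L1 hit  d=D]
6: R B1 -> L1 miss wb->B7  d=-]
7: W B8 -> L2 miss  d=D]
8: R B1 -> L1 hit  d=-]
9: W B1 -> L1 hit  d=D]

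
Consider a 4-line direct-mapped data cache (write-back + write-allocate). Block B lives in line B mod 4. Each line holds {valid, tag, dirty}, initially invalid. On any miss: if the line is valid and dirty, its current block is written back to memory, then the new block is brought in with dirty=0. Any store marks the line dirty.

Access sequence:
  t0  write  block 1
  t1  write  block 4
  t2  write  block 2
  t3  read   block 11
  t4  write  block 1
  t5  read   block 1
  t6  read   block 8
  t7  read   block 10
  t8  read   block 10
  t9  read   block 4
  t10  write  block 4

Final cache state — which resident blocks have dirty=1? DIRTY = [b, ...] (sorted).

DIRTY = [1, 4]

0: W B1 → L1 miss [D]
1: W B4 → L0 miss [D]
2: W B2 → L2 miss [D]
3: R B11 → L3 miss [-]
4: W B1 → L1 hit [D]
5: R B1 → L1 hit [D]
6: R B8 → L0 miss wb→B4 [-]
7: R B10 → L2 miss wb→B2 [-]
8: R B10 → L2 hit [-]
9: R B4 → L0 miss [-]
10: W B4 → L0 hit [D]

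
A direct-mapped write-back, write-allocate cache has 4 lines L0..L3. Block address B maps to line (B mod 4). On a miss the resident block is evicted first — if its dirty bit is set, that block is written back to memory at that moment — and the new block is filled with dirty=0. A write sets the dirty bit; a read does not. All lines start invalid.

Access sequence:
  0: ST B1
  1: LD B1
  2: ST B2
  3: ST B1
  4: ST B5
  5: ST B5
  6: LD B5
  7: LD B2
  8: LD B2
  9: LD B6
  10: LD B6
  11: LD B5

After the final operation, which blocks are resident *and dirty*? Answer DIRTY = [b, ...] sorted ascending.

DIRTY = [5]

0: W B1 → L1 miss [D]
1: R B1 → L1 hit [D]
2: W B2 → L2 miss [D]
3: W B1 → L1 hit [D]
4: W B5 → L1 miss wb→B1 [D]
5: W B5 → L1 hit [D]
6: R B5 → L1 hit [D]
7: R B2 → L2 hit [D]
8: R B2 → L2 hit [D]
9: R B6 → L2 miss wb→B2 [-]
10: R B6 → L2 hit [-]
11: R B5 → L1 hit [D]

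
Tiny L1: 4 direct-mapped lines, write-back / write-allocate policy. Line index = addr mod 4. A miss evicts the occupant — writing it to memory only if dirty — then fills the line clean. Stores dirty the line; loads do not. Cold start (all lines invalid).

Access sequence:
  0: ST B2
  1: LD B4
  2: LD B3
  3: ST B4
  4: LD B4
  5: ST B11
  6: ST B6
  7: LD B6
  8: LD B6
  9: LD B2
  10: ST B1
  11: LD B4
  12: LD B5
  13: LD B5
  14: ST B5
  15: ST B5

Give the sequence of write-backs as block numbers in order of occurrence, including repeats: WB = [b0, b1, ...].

  0 | W B2 → L2 miss [D]
  1 | R B4 → L0 miss [-]
  2 | R B3 → L3 miss [-]
  3 | W B4 → L0 hit [D]
  4 | R B4 → L0 hit [D]
  5 | W B11 → L3 miss [D]
  6 | W B6 → L2 miss wb→B2 [D]
  7 | R B6 → L2 hit [D]
  8 | R B6 → L2 hit [D]
  9 | R B2 → L2 miss wb→B6 [-]
  10 | W B1 → L1 miss [D]
  11 | R B4 → L0 hit [D]
  12 | R B5 → L1 miss wb→B1 [-]
  13 | R B5 → L1 hit [-]
  14 | W B5 → L1 hit [D]
  15 | W B5 → L1 hit [D]

WB = [2, 6, 1]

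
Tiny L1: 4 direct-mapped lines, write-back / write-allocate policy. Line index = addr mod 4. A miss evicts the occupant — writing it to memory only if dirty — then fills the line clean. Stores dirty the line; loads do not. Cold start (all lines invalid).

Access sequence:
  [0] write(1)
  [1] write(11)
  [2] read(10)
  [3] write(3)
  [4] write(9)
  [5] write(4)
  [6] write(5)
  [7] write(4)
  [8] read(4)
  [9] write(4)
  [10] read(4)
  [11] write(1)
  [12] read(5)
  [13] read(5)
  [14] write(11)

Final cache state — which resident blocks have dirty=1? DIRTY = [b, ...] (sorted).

0: W B1 -> L1 miss  d=D]
1: W B11 -> L3 miss  d=D]
2: R B10 -> L2 miss  d=-]
3: W B3 -> L3 miss wb->B11  d=D]
4: W B9 -> L1 miss wb->B1  d=D]
5: W B4 -> L0 miss  d=D]
6: W B5 -> L1 miss wb->B9  d=D]
7: W B4 -> L0 hit  d=D]
8: R B4 -> L0 hit  d=D]
9: W B4 -> L0 hit  d=D]
10: R B4 -> L0 hit  d=D]
11: W B1 -> L1 miss wb->B5  d=D]
12: R B5 -> L1 miss wb->B1  d=-]
13: R B5 -> L1 hit  d=-]
14: W B11 -> L3 miss wb->B3  d=D]

DIRTY = [4, 11]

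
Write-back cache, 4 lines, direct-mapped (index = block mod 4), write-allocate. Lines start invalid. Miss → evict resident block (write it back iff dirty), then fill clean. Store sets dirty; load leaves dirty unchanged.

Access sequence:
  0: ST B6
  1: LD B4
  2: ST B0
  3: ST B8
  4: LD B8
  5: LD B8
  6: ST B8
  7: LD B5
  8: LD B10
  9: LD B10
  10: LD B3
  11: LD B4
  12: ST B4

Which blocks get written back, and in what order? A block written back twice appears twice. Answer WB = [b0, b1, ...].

WB = [0, 6, 8]

0: W B6 -> L2 miss  d=D]
1: R B4 -> L0 miss  d=-]
2: W B0 -> L0 miss  d=D]
3: W B8 -> L0 miss wb->B0  d=D]
4: R B8 -> L0 hit  d=D]
5: R B8 -> L0 hit  d=D]
6: W B8 -> L0 hit  d=D]
7: R B5 -> L1 miss  d=-]
8: R B10 -> L2 miss wb->B6  d=-]
9: R B10 -> L2 hit  d=-]
10: R B3 -> L3 miss  d=-]
11: R B4 -> L0 miss wb->B8  d=-]
12: W B4 -> L0 hit  d=D]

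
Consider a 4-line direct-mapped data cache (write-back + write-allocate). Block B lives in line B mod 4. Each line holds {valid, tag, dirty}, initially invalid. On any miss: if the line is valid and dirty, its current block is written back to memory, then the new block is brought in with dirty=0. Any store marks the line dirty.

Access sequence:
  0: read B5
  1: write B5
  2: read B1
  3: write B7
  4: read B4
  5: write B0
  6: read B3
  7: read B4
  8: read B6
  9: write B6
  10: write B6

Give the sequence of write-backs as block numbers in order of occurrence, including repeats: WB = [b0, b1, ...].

WB = [5, 7, 0]

0: R B5 -> L1 miss  d=-]
1: W B5 -> L1 hit  d=D]
2: R B1 -> L1 miss wb->B5  d=-]
3: W B7 -> L3 miss  d=D]
4: R B4 -> L0 miss  d=-]
5: W B0 -> L0 miss  d=D]
6: R B3 -> L3 miss wb->B7  d=-]
7: R B4 -> L0 miss wb->B0  d=-]
8: R B6 -> L2 miss  d=-]
9: W B6 -> L2 hit  d=D]
10: W B6 -> L2 hit  d=D]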